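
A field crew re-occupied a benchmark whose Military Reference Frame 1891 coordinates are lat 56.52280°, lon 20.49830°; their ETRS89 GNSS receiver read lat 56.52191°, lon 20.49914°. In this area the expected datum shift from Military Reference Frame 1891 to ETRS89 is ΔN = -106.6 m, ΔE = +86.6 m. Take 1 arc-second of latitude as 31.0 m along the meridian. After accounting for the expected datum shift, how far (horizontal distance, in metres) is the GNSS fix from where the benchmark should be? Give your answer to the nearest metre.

36 m

Observed coordinate differences: Δφ = -0.00089°, Δλ = +0.00084°.
Converting to metres (1° lat = 111600 m, cos φ = 0.551605): observed ΔN = -99.3 m, observed ΔE = 51.7 m.
Subtracting the expected shift leaves a residual of -99.3 − (-106.6) = 7.3 m north and 51.7 − (86.6) = -34.9 m east.
Residual distance = √(7.3² + (-34.9)²) = 35.6 m.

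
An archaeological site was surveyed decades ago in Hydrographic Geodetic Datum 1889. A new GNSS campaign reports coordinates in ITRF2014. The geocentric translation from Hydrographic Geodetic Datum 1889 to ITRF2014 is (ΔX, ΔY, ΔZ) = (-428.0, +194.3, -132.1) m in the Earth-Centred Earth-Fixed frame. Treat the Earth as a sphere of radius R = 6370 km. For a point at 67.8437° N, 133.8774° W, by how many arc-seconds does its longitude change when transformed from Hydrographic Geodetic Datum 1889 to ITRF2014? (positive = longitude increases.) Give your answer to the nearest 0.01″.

Δλ = -38.05″

sin φ = 0.926158, cos φ = 0.377135, sin λ = -0.720825, cos λ = -0.693118.
East component: ΔE = −sin λ·ΔX + cos λ·ΔY = −(-0.720825)(-428.0) + (-0.693118)(194.3) = -443.19 m.
1° of latitude spans πR/180 = 111177 m; at latitude φ, 1° of longitude spans that × cos φ = 41928.9 m, so Δλ = -443.19 / 41928.9 × 3600 = -38.052″.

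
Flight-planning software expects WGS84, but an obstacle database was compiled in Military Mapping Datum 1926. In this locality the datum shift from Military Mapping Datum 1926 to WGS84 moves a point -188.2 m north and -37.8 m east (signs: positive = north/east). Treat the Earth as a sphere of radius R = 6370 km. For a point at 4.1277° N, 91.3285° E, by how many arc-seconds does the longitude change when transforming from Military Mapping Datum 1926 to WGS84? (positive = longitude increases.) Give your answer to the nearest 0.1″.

At latitude 4.1277°, cos φ = 0.997406.
One radian of longitude at latitude φ spans R cos φ, so Δλ = ΔE / (R cos φ) = -37.8 / (6370000 × 0.997406) = -5.9495e-06 rad = -1.227″.

Δλ = -1.2″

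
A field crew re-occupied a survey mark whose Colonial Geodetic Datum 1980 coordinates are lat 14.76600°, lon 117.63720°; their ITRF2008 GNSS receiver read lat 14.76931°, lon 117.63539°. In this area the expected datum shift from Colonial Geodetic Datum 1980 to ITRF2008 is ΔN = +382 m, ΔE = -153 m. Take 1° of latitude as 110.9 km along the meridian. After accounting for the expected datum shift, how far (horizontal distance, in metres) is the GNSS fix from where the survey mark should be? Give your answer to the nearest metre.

44 m

Observed coordinate differences: Δφ = +0.00331°, Δλ = -0.00181°.
Converting to metres (1° lat = 110900 m, cos φ = 0.966975): observed ΔN = 367.1 m, observed ΔE = -194.1 m.
Subtracting the expected shift leaves a residual of 367.1 − (382) = -14.9 m north and -194.1 − (-153) = -41.1 m east.
Residual distance = √((-14.9)² + (-41.1)²) = 43.7 m.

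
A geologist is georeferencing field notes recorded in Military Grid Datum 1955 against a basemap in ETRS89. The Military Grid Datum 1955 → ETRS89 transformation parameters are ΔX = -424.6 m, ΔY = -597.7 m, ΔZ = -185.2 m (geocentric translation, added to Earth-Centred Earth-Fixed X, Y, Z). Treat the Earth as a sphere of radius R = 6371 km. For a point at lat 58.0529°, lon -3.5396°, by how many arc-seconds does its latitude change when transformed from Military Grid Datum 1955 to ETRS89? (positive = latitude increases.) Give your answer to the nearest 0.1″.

sin φ = 0.848537, cos φ = 0.529136, sin λ = -0.061738, cos λ = 0.998092.
North component: ΔN = −sin φ cos λ·ΔX − sin φ sin λ·ΔY + cos φ·ΔZ = −(0.848537)(0.998092)(-424.6) − (0.848537)(-0.061738)(-597.7) + (0.529136)(-185.2) = 230.29 m.
1° of latitude spans πR/180 = 111195 m, so Δφ = 230.29 / 111195 × 3600 = 7.456″.

Δφ = 7.5″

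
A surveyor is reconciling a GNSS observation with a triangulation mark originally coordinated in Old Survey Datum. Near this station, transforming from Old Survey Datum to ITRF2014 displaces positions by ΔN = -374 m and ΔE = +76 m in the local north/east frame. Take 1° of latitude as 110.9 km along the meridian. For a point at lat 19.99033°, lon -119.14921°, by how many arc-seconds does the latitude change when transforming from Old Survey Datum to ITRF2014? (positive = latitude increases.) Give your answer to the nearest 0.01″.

Δφ = -12.14″

1° of latitude = 110.9 km, so Δφ = -374.0 / 110900 = -0.0033724° = -12.141″.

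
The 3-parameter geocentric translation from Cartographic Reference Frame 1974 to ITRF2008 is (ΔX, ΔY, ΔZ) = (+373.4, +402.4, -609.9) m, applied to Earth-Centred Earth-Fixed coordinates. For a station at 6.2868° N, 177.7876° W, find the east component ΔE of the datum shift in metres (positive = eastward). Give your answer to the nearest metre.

At φ = 6.2868°, λ = -177.7876°: sin φ = 0.109505, cos φ = 0.993986, sin λ = -0.038604, cos λ = -0.999255.
ΔE = −sin λ·ΔX + cos λ·ΔY = −(-0.038604)·(373.4) + (-0.999255)·(402.4) = -387.69 m.

ΔE = -388 m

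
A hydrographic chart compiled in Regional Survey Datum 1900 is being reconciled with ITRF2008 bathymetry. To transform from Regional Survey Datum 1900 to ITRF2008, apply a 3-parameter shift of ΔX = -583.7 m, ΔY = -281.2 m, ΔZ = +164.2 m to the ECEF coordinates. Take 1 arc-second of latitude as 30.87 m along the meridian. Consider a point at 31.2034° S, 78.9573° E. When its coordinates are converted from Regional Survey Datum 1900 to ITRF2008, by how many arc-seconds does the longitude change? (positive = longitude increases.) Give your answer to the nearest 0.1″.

Δλ = 19.7″

sin φ = -0.518078, cos φ = 0.855334, sin λ = 0.981485, cos λ = 0.191541.
East component: ΔE = −sin λ·ΔX + cos λ·ΔY = −(0.981485)(-583.7) + (0.191541)(-281.2) = 519.03 m.
1° of latitude spans 3600 × 30.87 = 111132 m; at latitude φ, 1° of longitude spans that × cos φ = 95054.9 m, so Δλ = 519.03 / 95054.9 × 3600 = 19.657″.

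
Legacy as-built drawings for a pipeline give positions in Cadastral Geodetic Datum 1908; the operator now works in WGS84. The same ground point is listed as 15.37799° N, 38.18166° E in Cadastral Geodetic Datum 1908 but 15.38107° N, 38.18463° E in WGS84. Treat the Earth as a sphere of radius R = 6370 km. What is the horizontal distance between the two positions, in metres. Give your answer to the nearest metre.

468 m

Δφ = 15.38107° − 15.37799° = +0.00308°; Δλ = 38.18463° − 38.18166° = +0.00297°.
1° along a meridian = πR/180 = 111177 m.
ΔN = Δφ × 111177 = 342.4 m; ΔE = Δλ × 111177 × cos(15.37799°) = +0.00297 × 111177 × 0.964197 = 318.4 m.
Distance = √(ΔE² + ΔN²) = √(318.4² + 342.4²) = 467.6 m.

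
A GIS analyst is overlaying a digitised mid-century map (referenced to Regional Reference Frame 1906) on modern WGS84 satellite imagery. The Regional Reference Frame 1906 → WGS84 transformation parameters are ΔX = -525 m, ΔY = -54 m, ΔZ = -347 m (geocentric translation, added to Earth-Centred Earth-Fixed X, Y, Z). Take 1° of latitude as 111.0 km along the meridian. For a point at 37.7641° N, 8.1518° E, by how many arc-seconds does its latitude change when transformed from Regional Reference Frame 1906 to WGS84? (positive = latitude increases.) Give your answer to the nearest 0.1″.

sin φ = 0.612412, cos φ = 0.790539, sin λ = 0.141796, cos λ = 0.989896.
North component: ΔN = −sin φ cos λ·ΔX − sin φ sin λ·ΔY + cos φ·ΔZ = −(0.612412)(0.989896)(-525) − (0.612412)(0.141796)(-54) + (0.790539)(-347) = 48.64 m.
1° of latitude spans 111000 m, so Δφ = 48.64 / 111000 × 3600 = 1.578″.

Δφ = 1.6″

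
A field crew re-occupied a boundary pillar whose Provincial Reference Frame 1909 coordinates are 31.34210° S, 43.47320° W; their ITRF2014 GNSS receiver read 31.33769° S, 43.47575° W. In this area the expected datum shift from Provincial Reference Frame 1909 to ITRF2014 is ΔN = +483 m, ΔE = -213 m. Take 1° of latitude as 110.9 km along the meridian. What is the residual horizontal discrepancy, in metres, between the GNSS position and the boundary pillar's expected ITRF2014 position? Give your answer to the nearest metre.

Observed coordinate differences: Δφ = +0.00441°, Δλ = -0.00255°.
Converting to metres (1° lat = 110900 m, cos φ = 0.854077): observed ΔN = 489.1 m, observed ΔE = -241.5 m.
Subtracting the expected shift leaves a residual of 489.1 − (483) = 6.1 m north and -241.5 − (-213) = -28.5 m east.
Residual distance = √(6.1² + (-28.5)²) = 29.2 m.

29 m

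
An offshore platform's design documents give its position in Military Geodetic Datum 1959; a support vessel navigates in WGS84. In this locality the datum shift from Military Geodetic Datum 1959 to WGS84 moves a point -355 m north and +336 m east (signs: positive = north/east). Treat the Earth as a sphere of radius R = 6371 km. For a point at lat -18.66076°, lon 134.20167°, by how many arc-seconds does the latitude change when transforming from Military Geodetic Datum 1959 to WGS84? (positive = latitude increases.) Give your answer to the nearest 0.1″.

On a sphere of radius R, 1 rad of latitude = R, so Δφ = ΔN / R = -355.0 / 6371000 = -5.5721e-05 rad = -11.493″.

Δφ = -11.5″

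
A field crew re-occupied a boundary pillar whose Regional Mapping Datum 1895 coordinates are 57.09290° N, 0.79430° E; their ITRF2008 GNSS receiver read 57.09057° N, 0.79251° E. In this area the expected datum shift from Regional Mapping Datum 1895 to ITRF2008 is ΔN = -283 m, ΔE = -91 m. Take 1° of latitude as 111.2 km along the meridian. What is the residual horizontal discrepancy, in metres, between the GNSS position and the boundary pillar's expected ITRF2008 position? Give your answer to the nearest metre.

29 m

Observed coordinate differences: Δφ = -0.00233°, Δλ = -0.00179°.
Converting to metres (1° lat = 111200 m, cos φ = 0.543278): observed ΔN = -259.1 m, observed ΔE = -108.1 m.
Subtracting the expected shift leaves a residual of -259.1 − (-283) = 23.9 m north and -108.1 − (-91) = -17.1 m east.
Residual distance = √(23.9² + (-17.1)²) = 29.4 m.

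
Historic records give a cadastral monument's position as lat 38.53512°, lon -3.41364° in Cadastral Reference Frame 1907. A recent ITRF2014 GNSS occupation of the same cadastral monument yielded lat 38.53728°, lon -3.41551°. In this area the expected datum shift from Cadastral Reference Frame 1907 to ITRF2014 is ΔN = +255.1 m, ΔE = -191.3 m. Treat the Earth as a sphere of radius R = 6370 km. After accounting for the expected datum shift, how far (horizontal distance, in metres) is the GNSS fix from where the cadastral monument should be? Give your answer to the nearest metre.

32 m

Observed coordinate differences: Δφ = +0.00216°, Δλ = -0.00187°.
Converting to metres (1° lat = 111177 m, cos φ = 0.782226): observed ΔN = 240.1 m, observed ΔE = -162.6 m.
Subtracting the expected shift leaves a residual of 240.1 − (255.1) = -15.0 m north and -162.6 − (-191.3) = 28.7 m east.
Residual distance = √((-15.0)² + 28.7²) = 32.3 m.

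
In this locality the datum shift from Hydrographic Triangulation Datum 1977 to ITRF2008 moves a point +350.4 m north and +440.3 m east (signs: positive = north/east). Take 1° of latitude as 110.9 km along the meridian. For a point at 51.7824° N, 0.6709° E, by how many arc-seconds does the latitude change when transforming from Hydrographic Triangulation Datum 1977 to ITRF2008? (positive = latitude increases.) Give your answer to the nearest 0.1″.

Δφ = 11.4″

1° of latitude = 110.9 km, so Δφ = 350.4 / 110900 = 0.0031596° = 11.375″.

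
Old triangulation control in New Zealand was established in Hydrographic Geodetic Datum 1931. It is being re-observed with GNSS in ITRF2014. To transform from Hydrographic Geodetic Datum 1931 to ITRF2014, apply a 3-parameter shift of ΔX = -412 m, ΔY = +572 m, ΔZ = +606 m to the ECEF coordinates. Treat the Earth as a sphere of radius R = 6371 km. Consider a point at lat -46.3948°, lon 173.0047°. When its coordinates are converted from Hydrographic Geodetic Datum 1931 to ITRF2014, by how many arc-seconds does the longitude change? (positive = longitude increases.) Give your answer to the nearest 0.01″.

sin φ = -0.724109, cos φ = 0.689685, sin λ = 0.121788, cos λ = -0.992556.
East component: ΔE = −sin λ·ΔX + cos λ·ΔY = −(0.121788)(-412) + (-0.992556)(572) = -517.57 m.
1° of latitude spans πR/180 = 111195 m; at latitude φ, 1° of longitude spans that × cos φ = 76689.5 m, so Δλ = -517.57 / 76689.5 × 3600 = -24.296″.

Δλ = -24.30″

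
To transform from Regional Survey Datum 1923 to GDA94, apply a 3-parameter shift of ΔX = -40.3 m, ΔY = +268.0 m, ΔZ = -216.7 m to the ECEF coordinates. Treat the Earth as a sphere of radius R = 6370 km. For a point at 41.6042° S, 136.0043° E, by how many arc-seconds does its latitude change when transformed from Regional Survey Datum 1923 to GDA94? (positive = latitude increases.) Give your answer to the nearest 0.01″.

Δφ = -0.62″

sin φ = -0.663981, cos φ = 0.747749, sin λ = 0.694604, cos λ = -0.719392.
North component: ΔN = −sin φ cos λ·ΔX − sin φ sin λ·ΔY + cos φ·ΔZ = −(-0.663981)(-0.719392)(-40.3) − (-0.663981)(0.694604)(268.0) + (0.747749)(-216.7) = -19.18 m.
1° of latitude spans πR/180 = 111177 m, so Δφ = -19.18 / 111177 × 3600 = -0.621″.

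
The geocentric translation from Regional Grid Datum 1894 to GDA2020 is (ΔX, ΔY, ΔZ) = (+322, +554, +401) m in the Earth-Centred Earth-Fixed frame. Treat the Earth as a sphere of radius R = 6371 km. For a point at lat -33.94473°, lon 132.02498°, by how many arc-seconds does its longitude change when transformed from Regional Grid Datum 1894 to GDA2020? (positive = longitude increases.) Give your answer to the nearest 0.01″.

Δλ = -23.81″

sin φ = -0.558393, cos φ = 0.829577, sin λ = 0.742853, cos λ = -0.669455.
East component: ΔE = −sin λ·ΔX + cos λ·ΔY = −(0.742853)(322) + (-0.669455)(554) = -610.08 m.
1° of latitude spans πR/180 = 111195 m; at latitude φ, 1° of longitude spans that × cos φ = 92244.7 m, so Δλ = -610.08 / 92244.7 × 3600 = -23.809″.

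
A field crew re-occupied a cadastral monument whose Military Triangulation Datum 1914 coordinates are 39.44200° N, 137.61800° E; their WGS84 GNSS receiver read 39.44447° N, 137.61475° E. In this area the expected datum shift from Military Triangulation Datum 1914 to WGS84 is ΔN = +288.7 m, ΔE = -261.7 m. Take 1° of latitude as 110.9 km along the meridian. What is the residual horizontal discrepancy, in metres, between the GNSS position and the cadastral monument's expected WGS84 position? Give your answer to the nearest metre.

Observed coordinate differences: Δφ = +0.00247°, Δλ = -0.00325°.
Converting to metres (1° lat = 110900 m, cos φ = 0.772268): observed ΔN = 273.9 m, observed ΔE = -278.3 m.
Subtracting the expected shift leaves a residual of 273.9 − (288.7) = -14.8 m north and -278.3 − (-261.7) = -16.6 m east.
Residual distance = √((-14.8)² + (-16.6)²) = 22.3 m.

22 m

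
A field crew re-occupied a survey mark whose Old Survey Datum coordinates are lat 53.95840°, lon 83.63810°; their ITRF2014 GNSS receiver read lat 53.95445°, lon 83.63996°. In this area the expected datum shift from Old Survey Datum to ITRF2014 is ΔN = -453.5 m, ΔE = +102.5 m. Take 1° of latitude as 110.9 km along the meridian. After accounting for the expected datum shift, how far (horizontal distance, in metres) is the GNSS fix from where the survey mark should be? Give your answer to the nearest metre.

Observed coordinate differences: Δφ = -0.00395°, Δλ = +0.00186°.
Converting to metres (1° lat = 110900 m, cos φ = 0.588372): observed ΔN = -438.1 m, observed ΔE = 121.4 m.
Subtracting the expected shift leaves a residual of -438.1 − (-453.5) = 15.4 m north and 121.4 − (102.5) = 18.9 m east.
Residual distance = √(15.4² + 18.9²) = 24.4 m.

24 m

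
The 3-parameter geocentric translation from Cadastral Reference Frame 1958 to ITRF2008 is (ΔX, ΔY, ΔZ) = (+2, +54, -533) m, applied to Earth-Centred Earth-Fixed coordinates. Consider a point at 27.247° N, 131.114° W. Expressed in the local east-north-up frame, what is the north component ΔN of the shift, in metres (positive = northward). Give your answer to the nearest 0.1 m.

At φ = 27.247°, λ = -131.114°: sin φ = 0.457827, cos φ = 0.889041, sin λ = -0.753403, cos λ = -0.657559.
ΔN = −sin φ cos λ·ΔX − sin φ sin λ·ΔY + cos φ·ΔZ = −(0.457827)(-0.657559)(2) − (0.457827)(-0.753403)(54) + (0.889041)(-533) = -454.63 m.

ΔN = -454.6 m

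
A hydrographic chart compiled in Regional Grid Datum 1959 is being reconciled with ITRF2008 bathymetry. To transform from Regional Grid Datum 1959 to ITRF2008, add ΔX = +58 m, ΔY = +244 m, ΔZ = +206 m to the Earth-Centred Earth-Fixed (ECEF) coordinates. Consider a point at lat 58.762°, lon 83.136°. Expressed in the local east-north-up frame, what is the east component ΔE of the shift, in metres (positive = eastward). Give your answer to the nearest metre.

At φ = 58.762°, λ = 83.136°: sin φ = 0.855021, cos φ = 0.518594, sin λ = 0.992833, cos λ = 0.119513.
ΔE = −sin λ·ΔX + cos λ·ΔY = −(0.992833)·(58) + (0.119513)·(244) = -28.42 m.

ΔE = -28 m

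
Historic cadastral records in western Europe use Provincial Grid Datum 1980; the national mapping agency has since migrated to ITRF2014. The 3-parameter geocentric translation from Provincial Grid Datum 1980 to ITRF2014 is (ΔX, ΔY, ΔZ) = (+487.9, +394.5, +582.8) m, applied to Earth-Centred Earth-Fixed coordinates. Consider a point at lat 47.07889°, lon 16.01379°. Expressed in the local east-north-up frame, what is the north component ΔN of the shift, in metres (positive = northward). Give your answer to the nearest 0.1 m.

ΔN = -26.2 m

The local north axis is (−sin φ cos λ, −sin φ sin λ, cos φ), giving ΔN = -343.421 − 79.695 + 396.881 = -26.24 m.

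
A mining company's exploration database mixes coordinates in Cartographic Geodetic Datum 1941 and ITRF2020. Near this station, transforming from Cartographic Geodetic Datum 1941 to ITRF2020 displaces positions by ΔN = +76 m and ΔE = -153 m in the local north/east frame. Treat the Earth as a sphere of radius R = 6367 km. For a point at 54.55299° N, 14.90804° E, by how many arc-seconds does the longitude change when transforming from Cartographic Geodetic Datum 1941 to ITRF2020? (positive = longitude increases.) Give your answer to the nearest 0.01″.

Δλ = -8.55″

At latitude 54.55299°, cos φ = 0.579950.
One radian of longitude at latitude φ spans R cos φ, so Δλ = ΔE / (R cos φ) = -153.0 / (6367000 × 0.579950) = -4.1435e-05 rad = -8.547″.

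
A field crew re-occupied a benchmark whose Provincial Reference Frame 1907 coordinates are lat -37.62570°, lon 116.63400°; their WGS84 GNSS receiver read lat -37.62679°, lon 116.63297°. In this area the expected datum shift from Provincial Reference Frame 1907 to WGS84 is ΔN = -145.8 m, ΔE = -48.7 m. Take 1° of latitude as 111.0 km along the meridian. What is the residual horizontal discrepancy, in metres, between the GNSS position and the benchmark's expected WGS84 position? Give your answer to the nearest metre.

49 m

Observed coordinate differences: Δφ = -0.00109°, Δλ = -0.00103°.
Converting to metres (1° lat = 111000 m, cos φ = 0.792016): observed ΔN = -121.0 m, observed ΔE = -90.6 m.
Subtracting the expected shift leaves a residual of -121.0 − (-145.8) = 24.8 m north and -90.6 − (-48.7) = -41.9 m east.
Residual distance = √(24.8² + (-41.9)²) = 48.7 m.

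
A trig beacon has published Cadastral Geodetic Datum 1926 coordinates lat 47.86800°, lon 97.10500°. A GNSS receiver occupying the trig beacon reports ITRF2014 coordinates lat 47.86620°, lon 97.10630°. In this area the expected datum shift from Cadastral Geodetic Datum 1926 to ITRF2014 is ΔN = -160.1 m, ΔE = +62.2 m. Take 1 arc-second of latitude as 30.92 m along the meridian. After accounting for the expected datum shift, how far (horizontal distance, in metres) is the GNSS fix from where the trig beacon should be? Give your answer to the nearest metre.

Observed coordinate differences: Δφ = -0.00180°, Δλ = +0.00130°.
Converting to metres (1° lat = 111312 m, cos φ = 0.670841): observed ΔN = -200.4 m, observed ΔE = 97.1 m.
Subtracting the expected shift leaves a residual of -200.4 − (-160.1) = -40.3 m north and 97.1 − (62.2) = 34.9 m east.
Residual distance = √((-40.3)² + 34.9²) = 53.3 m.

53 m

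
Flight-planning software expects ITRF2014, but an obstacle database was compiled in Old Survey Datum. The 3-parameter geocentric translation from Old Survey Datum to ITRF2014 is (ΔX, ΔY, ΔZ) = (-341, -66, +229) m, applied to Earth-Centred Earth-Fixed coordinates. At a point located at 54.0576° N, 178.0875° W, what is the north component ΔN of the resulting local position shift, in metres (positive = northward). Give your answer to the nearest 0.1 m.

The local north axis is (−sin φ cos λ, −sin φ sin λ, cos φ), giving ΔN = -275.922 − 1.783 + 134.417 = -143.29 m.

ΔN = -143.3 m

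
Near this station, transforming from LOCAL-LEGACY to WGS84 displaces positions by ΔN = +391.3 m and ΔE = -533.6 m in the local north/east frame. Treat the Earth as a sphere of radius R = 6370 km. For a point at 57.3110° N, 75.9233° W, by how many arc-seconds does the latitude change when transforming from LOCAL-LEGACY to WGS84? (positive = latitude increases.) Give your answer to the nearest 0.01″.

Δφ = 12.67″

On a sphere of radius R, 1 rad of latitude = R, so Δφ = ΔN / R = 391.3 / 6370000 = 6.1429e-05 rad = 12.671″.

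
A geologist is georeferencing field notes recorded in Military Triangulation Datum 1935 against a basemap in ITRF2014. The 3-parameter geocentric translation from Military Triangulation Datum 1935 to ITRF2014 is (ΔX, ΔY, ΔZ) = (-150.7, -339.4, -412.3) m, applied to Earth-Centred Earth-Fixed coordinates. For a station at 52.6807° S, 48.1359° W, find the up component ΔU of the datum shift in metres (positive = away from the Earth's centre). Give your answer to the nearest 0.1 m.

ΔU = 420.2 m

The local up (radial) axis is (cos φ cos λ, cos φ sin λ, sin φ), giving ΔU = -60.972 + 153.238 + 327.890 = 420.16 m.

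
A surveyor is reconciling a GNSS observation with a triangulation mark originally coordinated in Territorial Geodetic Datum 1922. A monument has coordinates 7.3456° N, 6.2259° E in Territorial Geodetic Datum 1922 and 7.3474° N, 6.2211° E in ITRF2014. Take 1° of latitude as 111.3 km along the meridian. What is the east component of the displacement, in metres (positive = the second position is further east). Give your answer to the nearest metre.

Δφ = 7.3474° − 7.3456° = +0.0018°; Δλ = 6.2211° − 6.2259° = -0.0048°.
ΔN = Δφ × 111300 = 200.3 m; ΔE = Δλ × 111300 × cos(7.3456°) = -0.0048 × 111300 × 0.991793 = -529.9 m.

ΔE = -530 m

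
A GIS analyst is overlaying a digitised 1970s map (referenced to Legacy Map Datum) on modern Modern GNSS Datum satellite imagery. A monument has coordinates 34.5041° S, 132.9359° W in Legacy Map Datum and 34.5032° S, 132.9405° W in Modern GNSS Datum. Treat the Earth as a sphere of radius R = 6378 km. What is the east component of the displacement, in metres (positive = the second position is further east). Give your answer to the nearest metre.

Δφ = -34.5032° − -34.5041° = +0.0009°; Δλ = -132.9405° − -132.9359° = -0.0046°.
1° along a meridian = πR/180 = 111317 m.
ΔN = Δφ × 111317 = 100.2 m; ΔE = Δλ × 111317 × cos(-34.5041°) = -0.0046 × 111317 × 0.824086 = -422.0 m.

ΔE = -422 m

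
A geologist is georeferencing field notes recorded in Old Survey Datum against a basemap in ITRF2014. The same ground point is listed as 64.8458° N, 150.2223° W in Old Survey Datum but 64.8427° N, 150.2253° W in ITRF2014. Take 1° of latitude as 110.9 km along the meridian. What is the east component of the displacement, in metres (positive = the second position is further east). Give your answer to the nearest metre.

ΔE = -141 m

Δφ = 64.8427° − 64.8458° = -0.0031°; Δλ = -150.2253° − -150.2223° = -0.0030°.
ΔN = Δφ × 110900 = -343.8 m; ΔE = Δλ × 110900 × cos(64.8458°) = -0.0030 × 110900 × 0.425056 = -141.4 m.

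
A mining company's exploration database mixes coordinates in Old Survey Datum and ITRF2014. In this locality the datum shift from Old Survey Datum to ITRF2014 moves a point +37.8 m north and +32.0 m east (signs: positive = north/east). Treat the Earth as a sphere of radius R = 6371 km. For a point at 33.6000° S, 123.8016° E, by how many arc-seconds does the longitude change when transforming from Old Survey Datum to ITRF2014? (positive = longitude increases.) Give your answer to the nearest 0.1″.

Δλ = 1.2″

At latitude -33.6000°, cos φ = 0.832921.
One radian of longitude at latitude φ spans R cos φ, so Δλ = ΔE / (R cos φ) = 32.0 / (6371000 × 0.832921) = 6.0303e-06 rad = 1.244″.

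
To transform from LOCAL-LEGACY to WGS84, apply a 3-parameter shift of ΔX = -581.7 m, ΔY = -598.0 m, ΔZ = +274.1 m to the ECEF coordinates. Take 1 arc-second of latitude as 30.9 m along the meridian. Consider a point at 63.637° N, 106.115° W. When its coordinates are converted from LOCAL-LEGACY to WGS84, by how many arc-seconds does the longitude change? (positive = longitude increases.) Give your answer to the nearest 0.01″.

sin φ = 0.895999, cos φ = 0.444057, sin λ = -0.960707, cos λ = -0.277566.
East component: ΔE = −sin λ·ΔX + cos λ·ΔY = −(-0.960707)(-581.7) + (-0.277566)(-598.0) = -392.86 m.
1° of latitude spans 3600 × 30.90 = 111240 m; at latitude φ, 1° of longitude spans that × cos φ = 49396.9 m, so Δλ = -392.86 / 49396.9 × 3600 = -28.631″.

Δλ = -28.63″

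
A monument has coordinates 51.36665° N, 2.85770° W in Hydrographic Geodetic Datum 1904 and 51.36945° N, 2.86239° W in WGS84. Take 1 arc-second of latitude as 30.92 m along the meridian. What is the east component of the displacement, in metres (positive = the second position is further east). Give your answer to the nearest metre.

ΔE = -326 m

Δφ = 51.36945° − 51.36665° = +0.00280°; Δλ = -2.86239° − -2.85770° = -0.00469°.
1° of latitude = 3600 × 30.92 = 111312 m.
ΔN = Δφ × 111312 = 311.7 m; ΔE = Δλ × 111312 × cos(51.36665°) = -0.00469 × 111312 × 0.624334 = -325.9 m.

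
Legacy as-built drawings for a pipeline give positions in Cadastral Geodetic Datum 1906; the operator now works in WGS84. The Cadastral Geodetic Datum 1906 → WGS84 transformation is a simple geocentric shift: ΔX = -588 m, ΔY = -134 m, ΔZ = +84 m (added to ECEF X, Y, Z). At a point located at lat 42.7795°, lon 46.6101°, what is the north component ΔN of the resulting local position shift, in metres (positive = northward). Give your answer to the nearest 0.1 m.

At φ = 42.7795°, λ = 46.6101°: sin φ = 0.679179, cos φ = 0.733973, sin λ = 0.726696, cos λ = 0.686959.
ΔN = −sin φ cos λ·ΔX − sin φ sin λ·ΔY + cos φ·ΔZ = −(0.679179)(0.686959)(-588) − (0.679179)(0.726696)(-134) + (0.733973)(84) = 402.13 m.

ΔN = 402.1 m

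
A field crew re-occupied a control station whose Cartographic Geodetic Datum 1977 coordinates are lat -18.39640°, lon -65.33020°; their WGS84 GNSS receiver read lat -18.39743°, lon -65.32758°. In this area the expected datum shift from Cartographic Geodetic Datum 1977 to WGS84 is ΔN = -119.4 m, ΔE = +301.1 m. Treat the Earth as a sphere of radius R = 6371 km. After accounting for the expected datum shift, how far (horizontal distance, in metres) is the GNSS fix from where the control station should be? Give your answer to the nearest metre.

25 m

Observed coordinate differences: Δφ = -0.00103°, Δλ = +0.00262°.
Converting to metres (1° lat = 111195 m, cos φ = 0.948896): observed ΔN = -114.5 m, observed ΔE = 276.4 m.
Subtracting the expected shift leaves a residual of -114.5 − (-119.4) = 4.9 m north and 276.4 − (301.1) = -24.7 m east.
Residual distance = √(4.9² + (-24.7)²) = 25.1 m.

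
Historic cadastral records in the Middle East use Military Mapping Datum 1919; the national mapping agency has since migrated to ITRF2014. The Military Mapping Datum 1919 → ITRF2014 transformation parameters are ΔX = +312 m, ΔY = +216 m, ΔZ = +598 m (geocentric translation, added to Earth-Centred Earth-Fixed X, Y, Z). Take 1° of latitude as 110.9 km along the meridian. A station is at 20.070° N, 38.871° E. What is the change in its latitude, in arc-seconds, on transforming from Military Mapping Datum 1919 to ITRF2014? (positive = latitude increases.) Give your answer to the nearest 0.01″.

sin φ = 0.343168, cos φ = 0.939274, sin λ = 0.627569, cos λ = 0.778561.
North component: ΔN = −sin φ cos λ·ΔX − sin φ sin λ·ΔY + cos φ·ΔZ = −(0.343168)(0.778561)(312) − (0.343168)(0.627569)(216) + (0.939274)(598) = 431.81 m.
1° of latitude spans 110900 m, so Δφ = 431.81 / 110900 × 3600 = 14.017″.

Δφ = 14.02″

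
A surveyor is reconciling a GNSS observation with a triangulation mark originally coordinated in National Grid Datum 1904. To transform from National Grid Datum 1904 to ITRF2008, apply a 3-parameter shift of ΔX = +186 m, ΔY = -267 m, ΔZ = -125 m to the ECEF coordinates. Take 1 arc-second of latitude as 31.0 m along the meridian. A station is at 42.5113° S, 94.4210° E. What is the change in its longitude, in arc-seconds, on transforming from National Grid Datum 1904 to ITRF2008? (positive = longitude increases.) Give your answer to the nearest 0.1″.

sin φ = -0.675736, cos φ = 0.737144, sin λ = 0.997025, cos λ = -0.077084.
East component: ΔE = −sin λ·ΔX + cos λ·ΔY = −(0.997025)(186) + (-0.077084)(-267) = -164.87 m.
1° of latitude spans 3600 × 31.00 = 111600 m; at latitude φ, 1° of longitude spans that × cos φ = 82265.3 m, so Δλ = -164.87 / 82265.3 × 3600 = -7.215″.

Δλ = -7.2″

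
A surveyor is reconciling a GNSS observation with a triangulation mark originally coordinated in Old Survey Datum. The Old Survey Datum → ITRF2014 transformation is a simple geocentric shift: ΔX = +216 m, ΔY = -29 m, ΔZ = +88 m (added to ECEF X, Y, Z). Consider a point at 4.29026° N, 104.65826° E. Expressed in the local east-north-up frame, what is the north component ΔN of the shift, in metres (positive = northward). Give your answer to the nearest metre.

The local north axis is (−sin φ cos λ, −sin φ sin λ, cos φ), giving ΔN = 4.089 + 2.099 + 87.753 = 93.94 m.

ΔN = 94 m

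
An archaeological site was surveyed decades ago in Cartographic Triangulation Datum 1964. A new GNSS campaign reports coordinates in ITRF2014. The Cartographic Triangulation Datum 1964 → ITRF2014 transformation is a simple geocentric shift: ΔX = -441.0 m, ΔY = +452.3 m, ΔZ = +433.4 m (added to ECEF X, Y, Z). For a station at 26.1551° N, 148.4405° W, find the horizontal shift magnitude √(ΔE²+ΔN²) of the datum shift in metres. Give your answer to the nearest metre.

698 m

At φ = 26.1551°, λ = -148.4405°: sin φ = 0.440803, cos φ = 0.897604, sin λ = -0.523384, cos λ = -0.852097.
ΔE = −sin λ·ΔX + cos λ·ΔY = −(-0.523384)·(-441.0) + (-0.852097)·(452.3) = -616.22 m.
ΔN = −sin φ cos λ·ΔX − sin φ sin λ·ΔY + cos φ·ΔZ = −(0.440803)(-0.852097)(-441.0) − (0.440803)(-0.523384)(452.3) + (0.897604)(433.4) = 327.73 m.
Horizontal magnitude = √(ΔE² + ΔN²) = √((-616.22)² + 327.73²) = 697.95 m.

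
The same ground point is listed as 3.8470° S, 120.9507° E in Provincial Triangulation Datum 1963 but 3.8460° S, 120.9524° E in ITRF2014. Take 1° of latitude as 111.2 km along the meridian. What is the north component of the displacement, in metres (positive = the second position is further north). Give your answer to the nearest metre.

Δφ = -3.8460° − -3.8470° = +0.0010°; Δλ = 120.9524° − 120.9507° = +0.0017°.
ΔN = Δφ × 111200 = 111.2 m; ΔE = Δλ × 111200 × cos(-3.8470°) = +0.0017 × 111200 × 0.997747 = 188.6 m.

ΔN = 111 m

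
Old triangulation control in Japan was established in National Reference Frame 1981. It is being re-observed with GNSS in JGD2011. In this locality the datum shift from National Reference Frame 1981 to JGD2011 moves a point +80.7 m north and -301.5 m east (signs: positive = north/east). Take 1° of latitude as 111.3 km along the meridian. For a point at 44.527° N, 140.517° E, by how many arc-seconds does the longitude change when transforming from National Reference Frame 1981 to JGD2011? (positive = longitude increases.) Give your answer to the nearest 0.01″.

At latitude 44.527°, cos φ = 0.712920.
1° of longitude at this latitude = 111.3 × cos φ = 79.35 km, so Δλ = -301.5 / 79348.0 = -0.0037997° = -13.679″.

Δλ = -13.68″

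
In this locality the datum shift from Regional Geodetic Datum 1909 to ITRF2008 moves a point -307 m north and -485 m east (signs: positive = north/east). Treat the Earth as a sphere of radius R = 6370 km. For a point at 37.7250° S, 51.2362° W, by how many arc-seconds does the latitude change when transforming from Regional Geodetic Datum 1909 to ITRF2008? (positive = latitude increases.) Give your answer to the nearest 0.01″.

On a sphere of radius R, 1 rad of latitude = R, so Δφ = ΔN / R = -307.0 / 6370000 = -4.8195e-05 rad = -9.941″.

Δφ = -9.94″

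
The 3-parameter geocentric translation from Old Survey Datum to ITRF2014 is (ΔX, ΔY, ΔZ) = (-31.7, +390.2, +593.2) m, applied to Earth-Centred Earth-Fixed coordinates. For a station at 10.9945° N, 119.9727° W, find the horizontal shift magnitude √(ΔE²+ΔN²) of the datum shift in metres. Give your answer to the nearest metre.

681 m

The local east axis at (φ, λ) is (−sin λ, cos λ, 0), so ΔE = −sin(-119.9727°)·(-31.7) + cos(-119.9727°)·390.2 = -222.40 m.
The local north axis is (−sin φ cos λ, −sin φ sin λ, cos φ), giving ΔN = -3.020 + 64.465 + 582.312 = 643.76 m.
Horizontal magnitude = √(ΔE² + ΔN²) = √((-222.40)² + 643.76²) = 681.09 m.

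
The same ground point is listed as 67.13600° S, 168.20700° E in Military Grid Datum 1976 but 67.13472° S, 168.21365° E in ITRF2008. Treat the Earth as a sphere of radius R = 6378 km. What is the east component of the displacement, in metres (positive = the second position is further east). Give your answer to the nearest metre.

ΔE = 288 m

Δφ = -67.13472° − -67.13600° = +0.00128°; Δλ = 168.21365° − 168.20700° = +0.00665°.
1° along a meridian = πR/180 = 111317 m.
ΔN = Δφ × 111317 = 142.5 m; ΔE = Δλ × 111317 × cos(-67.13600°) = +0.00665 × 111317 × 0.388545 = 287.6 m.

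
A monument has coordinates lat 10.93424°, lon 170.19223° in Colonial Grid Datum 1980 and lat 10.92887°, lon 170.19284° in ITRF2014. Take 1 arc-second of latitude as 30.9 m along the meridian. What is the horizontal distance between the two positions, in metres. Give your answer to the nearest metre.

Δφ = 10.92887° − 10.93424° = -0.00537°; Δλ = 170.19284° − 170.19223° = +0.00061°.
1° of latitude = 3600 × 30.90 = 111240 m.
ΔN = Δφ × 111240 = -597.4 m; ΔE = Δλ × 111240 × cos(10.93424°) = +0.00061 × 111240 × 0.981846 = 66.6 m.
Distance = √(ΔE² + ΔN²) = √(66.6² + (-597.4)²) = 601.1 m.

601 m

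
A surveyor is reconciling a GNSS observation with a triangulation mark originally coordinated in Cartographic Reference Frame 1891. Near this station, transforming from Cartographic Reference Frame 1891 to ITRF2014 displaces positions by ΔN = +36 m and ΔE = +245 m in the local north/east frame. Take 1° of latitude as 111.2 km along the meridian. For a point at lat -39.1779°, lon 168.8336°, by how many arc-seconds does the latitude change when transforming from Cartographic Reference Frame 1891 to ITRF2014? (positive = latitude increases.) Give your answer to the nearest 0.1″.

1° of latitude = 111.2 km, so Δφ = 36.0 / 111200 = 0.0003237° = 1.165″.

Δφ = 1.2″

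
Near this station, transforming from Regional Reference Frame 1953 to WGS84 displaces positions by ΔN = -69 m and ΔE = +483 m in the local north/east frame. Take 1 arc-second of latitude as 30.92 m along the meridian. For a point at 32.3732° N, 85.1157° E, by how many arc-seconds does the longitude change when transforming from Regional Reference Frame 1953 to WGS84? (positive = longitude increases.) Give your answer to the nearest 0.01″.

Δλ = 18.50″

At latitude 32.3732°, cos φ = 0.844578.
1″ of longitude at this latitude = 30.92 × cos φ = 26.1144 m, so Δλ = 483.0 / 26.1144 = 18.496″.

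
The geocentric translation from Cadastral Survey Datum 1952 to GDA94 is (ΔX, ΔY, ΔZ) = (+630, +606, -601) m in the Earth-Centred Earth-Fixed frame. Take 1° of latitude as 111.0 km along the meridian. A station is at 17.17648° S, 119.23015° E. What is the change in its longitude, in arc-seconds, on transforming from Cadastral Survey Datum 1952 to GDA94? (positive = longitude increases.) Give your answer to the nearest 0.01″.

Δλ = -28.71″

sin φ = -0.295316, cos φ = 0.955400, sin λ = 0.872665, cos λ = -0.488319.
East component: ΔE = −sin λ·ΔX + cos λ·ΔY = −(0.872665)(630) + (-0.488319)(606) = -845.70 m.
1° of latitude spans 111000 m; at latitude φ, 1° of longitude spans that × cos φ = 106049.4 m, so Δλ = -845.70 / 106049.4 × 3600 = -28.709″.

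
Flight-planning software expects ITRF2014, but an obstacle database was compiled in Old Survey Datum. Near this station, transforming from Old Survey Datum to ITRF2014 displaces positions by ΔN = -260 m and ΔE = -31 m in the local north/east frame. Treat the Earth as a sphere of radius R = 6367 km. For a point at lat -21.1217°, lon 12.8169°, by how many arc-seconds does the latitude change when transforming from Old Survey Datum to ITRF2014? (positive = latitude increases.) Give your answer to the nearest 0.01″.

Δφ = -8.42″

On a sphere of radius R, 1 rad of latitude = R, so Δφ = ΔN / R = -260.0 / 6367000 = -4.0836e-05 rad = -8.423″.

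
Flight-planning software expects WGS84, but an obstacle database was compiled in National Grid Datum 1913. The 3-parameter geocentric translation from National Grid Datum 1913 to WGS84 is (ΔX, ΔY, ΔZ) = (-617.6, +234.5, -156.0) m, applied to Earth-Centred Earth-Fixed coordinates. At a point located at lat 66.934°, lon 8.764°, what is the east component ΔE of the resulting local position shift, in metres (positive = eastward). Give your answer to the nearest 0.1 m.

ΔE = 325.9 m

At φ = 66.934°, λ = 8.764°: sin φ = 0.920054, cos φ = 0.391791, sin λ = 0.152365, cos λ = 0.988324.
ΔE = −sin λ·ΔX + cos λ·ΔY = −(0.152365)·(-617.6) + (0.988324)·(234.5) = 325.86 m.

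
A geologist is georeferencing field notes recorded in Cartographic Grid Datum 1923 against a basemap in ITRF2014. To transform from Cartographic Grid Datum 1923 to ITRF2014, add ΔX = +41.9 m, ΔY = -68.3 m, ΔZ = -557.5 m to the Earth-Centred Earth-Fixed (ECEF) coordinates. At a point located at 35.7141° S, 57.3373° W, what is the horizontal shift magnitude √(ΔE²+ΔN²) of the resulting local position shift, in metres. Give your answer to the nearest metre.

406 m

At φ = -35.7141°, λ = -57.3373°: sin φ = -0.583741, cos φ = 0.811940, sin λ = -0.841862, cos λ = 0.539692.
ΔE = −sin λ·ΔX + cos λ·ΔY = −(-0.841862)·(41.9) + (0.539692)·(-68.3) = -1.59 m.
ΔN = −sin φ cos λ·ΔX − sin φ sin λ·ΔY + cos φ·ΔZ = −(-0.583741)(0.539692)(41.9) − (-0.583741)(-0.841862)(-68.3) + (0.811940)(-557.5) = -405.89 m.
Horizontal magnitude = √(ΔE² + ΔN²) = √((-1.59)² + (-405.89)²) = 405.89 m.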